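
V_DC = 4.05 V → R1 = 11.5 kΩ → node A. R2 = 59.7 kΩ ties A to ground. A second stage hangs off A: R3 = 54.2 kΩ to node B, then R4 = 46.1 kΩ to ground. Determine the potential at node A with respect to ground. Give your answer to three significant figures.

The second stage (R3 + R4 = 100.3 kΩ) loads node A in parallel with R2.
Effective lower resistance at A: R2 ‖ 100.3 = 37.42 kΩ.
First divider: V_A = V_DC · 37.42/(11.5 + 37.42) = 3.098 V.

V_A ≈ 3.10 V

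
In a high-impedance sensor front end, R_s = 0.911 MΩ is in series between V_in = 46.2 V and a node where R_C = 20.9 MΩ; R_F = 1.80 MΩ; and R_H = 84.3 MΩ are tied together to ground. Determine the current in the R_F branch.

I ≈ 16.4 µA

Equivalent of the parallel group: R_p = 1.625 MΩ.
V_A = 46.2 × 1.625/2.536 = 29.61 V.
Branch current I = V_A/R_F = 29.61/1.80 = 16.45 µA.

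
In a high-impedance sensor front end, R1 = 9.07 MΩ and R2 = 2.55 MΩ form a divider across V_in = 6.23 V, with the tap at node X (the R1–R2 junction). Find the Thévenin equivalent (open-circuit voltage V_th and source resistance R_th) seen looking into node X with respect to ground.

With X open, the divider is unloaded: V_th = 6.23 × 2.55/11.62 = 1.367 V.
Zeroing V_in shorts the top of R1 to ground, so R_th = R1 ‖ R2 = 1.990 MΩ.

V_th ≈ 1.37 V, R_th ≈ 1.99 MΩ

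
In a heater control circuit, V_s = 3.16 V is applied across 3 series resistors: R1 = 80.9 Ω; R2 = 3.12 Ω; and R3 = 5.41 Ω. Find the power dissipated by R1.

ΣR = 89.43 Ω → I = 3.16/89.43 = 0.03533 A.
V(R1) = I·R = 2.859 V; P = V·I = 2.859 × 0.03533 = 0.1010 W.

P ≈ 0.101 W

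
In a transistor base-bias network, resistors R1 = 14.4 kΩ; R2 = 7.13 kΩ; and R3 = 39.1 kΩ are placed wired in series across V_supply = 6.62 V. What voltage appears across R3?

V ≈ 4.27 V

Total series resistance ΣR = 14.4 + 7.13 + 39.1 = 60.63 kΩ.
V = V_supply · R/ΣR = 6.62 × 0.6449 = 4.269 V.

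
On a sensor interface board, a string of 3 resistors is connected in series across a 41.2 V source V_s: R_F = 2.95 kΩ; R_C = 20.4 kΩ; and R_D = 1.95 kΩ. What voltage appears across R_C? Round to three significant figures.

Total series resistance ΣR = 2.95 + 20.4 + 1.95 = 25.30 kΩ.
V = V_s · R/ΣR = 41.2 × 0.8063 = 33.22 V.

V ≈ 33.2 V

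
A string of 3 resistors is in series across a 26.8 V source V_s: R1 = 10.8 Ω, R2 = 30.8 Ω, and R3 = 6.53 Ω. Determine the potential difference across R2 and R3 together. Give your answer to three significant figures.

V ≈ 20.8 V

Series total: ΣR = 10.8 + 30.8 + 6.53 = 48.13 Ω.
R_{R2..R3} = 30.8 + 6.53 = 37.33 Ω.
V = V_s · R/ΣR = 26.8 × 0.7756 = 20.79 V.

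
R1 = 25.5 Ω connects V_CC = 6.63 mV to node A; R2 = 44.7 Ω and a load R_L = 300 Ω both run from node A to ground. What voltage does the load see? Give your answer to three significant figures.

First combine the lower leg with the load: R2 ‖ R_L = 38.90 Ω.
Voltage divider with the loaded lower leg: V_out = 6.63 × 38.90/(25.5 + 38.90) = 6.63 × 0.6041 = 4.005 mV.
(Unloaded it would be 4.22 mV; the load pulls it down.)

V_out ≈ 4.00 mV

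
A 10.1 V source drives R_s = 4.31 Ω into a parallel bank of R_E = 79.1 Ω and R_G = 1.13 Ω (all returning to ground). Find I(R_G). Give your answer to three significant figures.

Parallel bank: R_p = 1/(1/79.1 + 1/1.13) = 1.114 Ω.
V_A = 10.1 × 1.114/5.424 = 2.074 V.
I(R_G) = V_A / R_G = 2.074/1.13 = 1.836 A.

I ≈ 1.84 A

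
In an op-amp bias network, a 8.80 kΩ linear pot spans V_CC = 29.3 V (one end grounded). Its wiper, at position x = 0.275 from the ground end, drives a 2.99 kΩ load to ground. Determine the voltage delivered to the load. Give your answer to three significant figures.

V_out ≈ 5.08 V

The pot divides into 6.380 kΩ above the wiper and 2.420 kΩ below.
Lower segment in parallel with the load: 2.420 ‖ 2.99 = 1.337 kΩ.
Loaded-divider output: V_out = 29.3 × 0.1733 = 5.078 V.
(Unloaded: V_out = x·V_CC = 8.06 V.)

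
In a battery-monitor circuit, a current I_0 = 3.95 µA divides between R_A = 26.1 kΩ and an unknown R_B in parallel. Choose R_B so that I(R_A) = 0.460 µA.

In a two-way split, I_A/I_0 = R_B/(R_A + R_B).
With f = 0.1165, R_B = R_A · f/(1−f) = 26.1 × 0.1318 = 3.440 kΩ.

R_B ≈ 3.44 kΩ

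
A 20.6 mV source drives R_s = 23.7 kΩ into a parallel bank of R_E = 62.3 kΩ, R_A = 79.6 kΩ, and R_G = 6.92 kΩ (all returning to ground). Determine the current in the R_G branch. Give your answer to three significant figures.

Parallel bank: R_p = 1/(1/62.3 + 1/79.6 + 1/6.92) = 5.776 kΩ.
V_A = 20.6 × 5.776/29.48 = 4.037 mV.
I(R_G) = V_A / R_G = 4.037/6.92 = 0.5834 µA.

I ≈ 0.583 µA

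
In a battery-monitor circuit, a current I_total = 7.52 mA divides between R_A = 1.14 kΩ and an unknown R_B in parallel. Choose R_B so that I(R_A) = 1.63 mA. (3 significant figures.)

Two-branch current divider: I_A = I_total · R_B/(R_A + R_B).
1.63/7.52 = R_B/(R_A + R_B) → R_B = R_A · (0.2168)/(1 − 0.2168) = 1.14 × 0.2767 = 0.3155 kΩ.

R_B ≈ 0.315 kΩ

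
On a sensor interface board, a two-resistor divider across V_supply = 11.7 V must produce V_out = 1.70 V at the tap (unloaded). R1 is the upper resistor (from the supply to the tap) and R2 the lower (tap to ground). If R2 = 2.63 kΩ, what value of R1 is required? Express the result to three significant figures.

R1 ≈ 15.5 kΩ

V_out/V_supply = R2/(R1+R2) = 0.1453.
So R1 = R2 · (V_supply/V_out − 1) = 2.63 × (11.7/1.70 − 1) = 2.63 × 5.882 = 15.47 kΩ.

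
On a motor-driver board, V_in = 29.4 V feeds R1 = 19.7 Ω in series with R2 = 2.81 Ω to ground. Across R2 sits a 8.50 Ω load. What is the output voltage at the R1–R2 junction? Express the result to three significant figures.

R2 ‖ R_L = (2.81 × 8.50)/(2.81 + 8.50) = 2.112 Ω.
Voltage divider with the loaded lower leg: V_out = 29.4 × 2.112/(19.7 + 2.112) = 29.4 × 0.09682 = 2.847 V.
(Unloaded it would be 3.67 V; the load pulls it down.)

V_out ≈ 2.85 V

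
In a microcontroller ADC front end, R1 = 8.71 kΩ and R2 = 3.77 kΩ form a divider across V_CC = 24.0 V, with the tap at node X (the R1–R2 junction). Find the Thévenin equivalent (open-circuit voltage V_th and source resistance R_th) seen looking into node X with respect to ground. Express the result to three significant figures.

V_th is the unloaded tap voltage: V_CC · R2/(R1+R2) = 24.0 × 0.3021 = 7.250 V.
Zeroing V_CC shorts the top of R1 to ground, so R_th = R1 ‖ R2 = 2.631 kΩ.

V_th ≈ 7.25 V, R_th ≈ 2.63 kΩ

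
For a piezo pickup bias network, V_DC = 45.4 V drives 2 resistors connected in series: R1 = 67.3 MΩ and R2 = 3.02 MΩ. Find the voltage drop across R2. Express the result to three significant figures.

ΣR = 67.3 + 3.02 = 70.32 MΩ.
Voltage divider: V = V_DC · (3.020 / 70.32) = 45.4 × 0.04295 = 1.950 V.

V ≈ 1.95 V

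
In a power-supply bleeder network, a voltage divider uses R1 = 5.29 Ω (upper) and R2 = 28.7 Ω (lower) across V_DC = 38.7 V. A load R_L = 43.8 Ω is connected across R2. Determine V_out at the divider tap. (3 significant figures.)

V_out ≈ 29.7 V

R2 ‖ R_L = (28.7 × 43.8)/(28.7 + 43.8) = 17.34 Ω.
Then V_out = V_DC · R2'/(R1 + R2') = 38.7 × 17.34/22.63 = 29.65 V.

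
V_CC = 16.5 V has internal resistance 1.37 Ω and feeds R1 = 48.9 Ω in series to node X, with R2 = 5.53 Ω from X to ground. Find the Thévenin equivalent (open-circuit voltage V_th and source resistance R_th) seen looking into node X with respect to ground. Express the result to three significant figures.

R1' = 1.37 + 48.9 = 50.27 Ω (source resistance + R1).
V_th is the unloaded tap voltage: V_CC · R2/(R1'+R2) = 16.5 × 0.09910 = 1.635 V.
Looking into X with the source shorted: R_th = R1'·R2/(R1'+R2) = 50.27 × 5.53/55.80 = 4.982 Ω.

V_th ≈ 1.64 V, R_th ≈ 4.98 Ω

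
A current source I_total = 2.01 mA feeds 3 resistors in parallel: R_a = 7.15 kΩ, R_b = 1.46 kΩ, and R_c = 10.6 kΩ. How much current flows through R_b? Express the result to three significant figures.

ΣG = 1/7.15 + 1/1.46 + 1/10.6 = 0.9191.
R_b takes the fraction G_k/ΣG = 0.6849/0.9191 = 0.7452, so I = 2.01 × 0.7452 = 1.498 mA.

I ≈ 1.50 mA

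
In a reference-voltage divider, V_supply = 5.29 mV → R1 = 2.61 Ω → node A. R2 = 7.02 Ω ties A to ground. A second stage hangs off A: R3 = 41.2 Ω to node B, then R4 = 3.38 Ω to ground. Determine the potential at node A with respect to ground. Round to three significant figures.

The second stage (R3 + R4 = 44.58 Ω) loads node A in parallel with R2.
R2 ‖ (R3+R4) = 6.065 Ω.
First divider: V_A = V_supply · 6.065/(2.61 + 6.065) = 3.698 mV.

V_A ≈ 3.70 mV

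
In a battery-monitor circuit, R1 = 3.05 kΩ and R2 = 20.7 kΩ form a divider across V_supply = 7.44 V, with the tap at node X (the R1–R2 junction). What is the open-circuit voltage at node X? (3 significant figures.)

V_th ≈ 6.48 V

Open-circuit (no load on X): V_th = V_supply · R2/(R1 + R2) = 7.44 × 20.7/(3.050 + 20.7) = 6.485 V.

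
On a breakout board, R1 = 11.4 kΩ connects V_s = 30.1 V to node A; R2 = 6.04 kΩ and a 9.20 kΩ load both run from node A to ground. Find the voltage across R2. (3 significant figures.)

V_out ≈ 7.29 V

The load sits in parallel with R2, giving an effective lower resistance R2' = R2·R_L/(R2+R_L) = 3.646 kΩ.
Then V_out = V_s · R2'/(R1 + R2') = 30.1 × 3.646/15.05 = 7.294 V.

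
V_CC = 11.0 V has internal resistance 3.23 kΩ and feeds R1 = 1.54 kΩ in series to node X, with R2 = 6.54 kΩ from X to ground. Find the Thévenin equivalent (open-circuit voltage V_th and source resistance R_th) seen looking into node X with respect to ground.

R1' = 3.23 + 1.54 = 4.770 kΩ (source resistance + R1).
V_th is the unloaded tap voltage: V_CC · R2/(R1'+R2) = 11.0 × 0.5782 = 6.361 V.
Zeroing V_CC shorts the top of R1' to ground, so R_th = R1' ‖ R2 = 2.758 kΩ.

V_th ≈ 6.36 V, R_th ≈ 2.76 kΩ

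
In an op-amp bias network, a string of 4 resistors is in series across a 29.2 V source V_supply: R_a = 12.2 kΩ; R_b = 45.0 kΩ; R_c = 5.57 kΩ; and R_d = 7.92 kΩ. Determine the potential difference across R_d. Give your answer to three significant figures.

Series total: ΣR = 12.2 + 45.0 + 5.57 + 7.92 = 70.69 kΩ.
Voltage divider: V = V_supply · (7.920 / 70.69) = 29.2 × 0.1120 = 3.272 V.

V ≈ 3.27 V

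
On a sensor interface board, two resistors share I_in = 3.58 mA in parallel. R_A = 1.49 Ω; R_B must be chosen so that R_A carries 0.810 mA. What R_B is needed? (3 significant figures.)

R_B ≈ 0.436 Ω

The fraction through R_A equals R_B/(R_A+R_B).
With f = 0.2263, R_B = R_A · f/(1−f) = 1.49 × 0.2924 = 0.4357 Ω.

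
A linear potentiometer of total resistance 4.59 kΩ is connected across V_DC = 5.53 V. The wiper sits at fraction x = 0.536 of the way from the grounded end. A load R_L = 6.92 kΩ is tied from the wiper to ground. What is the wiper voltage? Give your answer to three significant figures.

Lower segment x·R_p = 2.460 kΩ; upper segment (1−x)·R_p = 2.130 kΩ.
(x·R_p) ‖ R_L = 1.815 kΩ.
V_out = 5.53 × 1.815/(2.130 + 1.815) = 2.544 V.

V_out ≈ 2.54 V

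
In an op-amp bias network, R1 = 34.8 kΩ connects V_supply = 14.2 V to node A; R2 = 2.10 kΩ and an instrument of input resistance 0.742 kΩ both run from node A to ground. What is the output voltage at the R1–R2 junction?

V_out ≈ 0.220 V

The load sits in parallel with R2, giving an effective lower resistance R2' = R2·R_L/(R2+R_L) = 0.5483 kΩ.
Voltage divider with the loaded lower leg: V_out = 14.2 × 0.5483/(34.8 + 0.5483) = 14.2 × 0.01551 = 0.2203 V.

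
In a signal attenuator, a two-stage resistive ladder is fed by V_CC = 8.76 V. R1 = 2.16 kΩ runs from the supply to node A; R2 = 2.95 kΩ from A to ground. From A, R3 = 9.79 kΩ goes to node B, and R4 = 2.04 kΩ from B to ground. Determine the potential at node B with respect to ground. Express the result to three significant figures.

Looking into the second stage from A: R3 + R4 = 11.83 kΩ appears in parallel with R2.
Effective lower resistance at A: R2 ‖ 11.83 = 2.361 kΩ.
V_A = 8.76 × 2.361/(2.16 + 2.361) = 4.575 V.
Then the unloaded second divider: V_B = V_A × R4/(R3+R4) = 4.575 × 0.1724 = 0.7889 V.

V_B ≈ 0.789 V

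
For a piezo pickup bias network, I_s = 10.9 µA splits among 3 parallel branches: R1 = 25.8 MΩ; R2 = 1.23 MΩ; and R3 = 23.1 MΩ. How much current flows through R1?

Total conductance ΣG = 1/25.8 + 1/1.23 + 1/23.1 = 0.8951 (units of 1/MΩ).
By the current-divider rule, I = I_s · G_k/ΣG = 10.9 × 0.04330 = 0.4720 µA.

I ≈ 0.472 µA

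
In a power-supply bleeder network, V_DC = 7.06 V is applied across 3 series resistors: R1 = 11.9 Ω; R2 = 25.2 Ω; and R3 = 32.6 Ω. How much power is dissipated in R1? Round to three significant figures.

ΣR = 69.70 Ω → I = 7.06/69.70 = 0.1013 A.
P(R1) = I²·R1 = (0.1013)² × 11.9 = 0.1221 W.

P ≈ 0.122 W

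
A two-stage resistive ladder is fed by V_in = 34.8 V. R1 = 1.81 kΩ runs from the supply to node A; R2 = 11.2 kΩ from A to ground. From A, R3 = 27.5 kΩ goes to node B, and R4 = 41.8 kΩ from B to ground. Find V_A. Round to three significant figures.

The second stage (R3 + R4 = 69.30 kΩ) loads node A in parallel with R2.
R2 ‖ (R3+R4) = 9.642 kΩ.
V_A = 34.8 × 9.642/(1.81 + 9.642) = 29.30 V.

V_A ≈ 29.3 V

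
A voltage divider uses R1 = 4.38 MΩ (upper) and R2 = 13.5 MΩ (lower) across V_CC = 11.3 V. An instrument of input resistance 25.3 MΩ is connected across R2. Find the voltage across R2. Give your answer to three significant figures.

V_out ≈ 7.55 V

First combine the lower leg with the load: R2 ‖ R_L = 8.803 MΩ.
Now apply the divider: V_out = 11.3 × 0.6677 = 7.546 V.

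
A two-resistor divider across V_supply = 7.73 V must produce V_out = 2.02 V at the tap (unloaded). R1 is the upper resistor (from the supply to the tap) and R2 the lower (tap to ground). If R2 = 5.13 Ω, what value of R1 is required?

R1 ≈ 14.5 Ω

The divider ratio is R2/(R1+R2) = 2.02/7.73 = 0.2613.
So R1 = R2 · (V_supply/V_out − 1) = 5.13 × (7.73/2.02 − 1) = 5.13 × 2.827 = 14.50 Ω.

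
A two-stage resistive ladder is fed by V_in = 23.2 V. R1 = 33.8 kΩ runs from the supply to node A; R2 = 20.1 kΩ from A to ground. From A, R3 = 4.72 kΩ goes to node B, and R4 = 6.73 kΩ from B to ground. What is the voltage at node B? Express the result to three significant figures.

Looking into the second stage from A: R3 + R4 = 11.45 kΩ appears in parallel with R2.
Effective lower resistance at A: R2 ‖ 11.45 = 7.295 kΩ.
So V_A = 23.2 × 0.1775 = 4.118 V.
Stage 2 is unloaded, so V_B = V_A · R4/(R3+R4) = 4.118 × 6.73/11.45 = 2.421 V.

V_B ≈ 2.42 V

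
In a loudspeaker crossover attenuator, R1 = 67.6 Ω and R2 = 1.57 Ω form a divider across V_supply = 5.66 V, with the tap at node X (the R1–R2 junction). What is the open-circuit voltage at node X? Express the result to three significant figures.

V_th ≈ 0.128 V

Open-circuit (no load on X): V_th = V_supply · R2/(R1 + R2) = 5.66 × 1.57/(67.60 + 1.57) = 0.1285 V.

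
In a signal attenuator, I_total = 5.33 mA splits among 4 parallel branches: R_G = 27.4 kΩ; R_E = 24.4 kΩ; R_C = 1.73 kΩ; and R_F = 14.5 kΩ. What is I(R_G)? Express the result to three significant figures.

I ≈ 0.269 mA

Total conductance ΣG = 1/27.4 + 1/24.4 + 1/1.73 + 1/14.5 = 0.7245 (units of 1/kΩ).
R_G takes the fraction G_k/ΣG = 0.03650/0.7245 = 0.05038, so I = 5.33 × 0.05038 = 0.2685 mA.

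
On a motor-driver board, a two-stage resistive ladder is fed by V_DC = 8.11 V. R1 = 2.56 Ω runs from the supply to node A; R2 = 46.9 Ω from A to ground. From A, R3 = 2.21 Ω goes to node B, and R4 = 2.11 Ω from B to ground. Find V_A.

V_A ≈ 4.92 V

Node A sees R2 in parallel with the series input of stage 2, R3 + R4 = 4.320 Ω.
R2 ‖ (R3+R4) = 3.956 Ω.
So V_A = 8.11 × 0.6071 = 4.924 V.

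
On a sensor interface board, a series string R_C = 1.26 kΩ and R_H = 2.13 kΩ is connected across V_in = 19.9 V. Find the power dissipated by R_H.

P ≈ 73.4 mW

The common current is I = 19.9/3.390 = 5.870 mA.
V(R_H) = I·R = 12.50 V; P = V·I = 12.50 × 5.870 = 73.40 mW.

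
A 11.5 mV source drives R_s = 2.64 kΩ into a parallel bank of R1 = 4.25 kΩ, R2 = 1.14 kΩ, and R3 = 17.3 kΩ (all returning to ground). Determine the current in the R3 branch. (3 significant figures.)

I ≈ 0.163 µA

Equivalent of the parallel group: R_p = 0.8545 kΩ.
V_A by voltage divider: V_A = 11.5 × 0.8545/(2.64 + 0.8545) = 2.812 mV.
I(R3) = V_A / R3 = 2.812/17.3 = 0.1625 µA.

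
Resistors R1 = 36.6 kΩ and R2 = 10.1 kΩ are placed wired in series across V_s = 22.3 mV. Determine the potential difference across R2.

Total series resistance ΣR = 36.6 + 10.1 = 46.70 kΩ.
Voltage divider: V = V_s · (10.10 / 46.70) = 22.3 × 0.2163 = 4.823 mV.

V ≈ 4.82 mV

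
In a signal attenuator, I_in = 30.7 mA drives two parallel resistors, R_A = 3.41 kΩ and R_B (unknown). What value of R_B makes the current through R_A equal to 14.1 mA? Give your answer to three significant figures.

In a two-way split, I_A/I_in = R_B/(R_A + R_B).
14.1/30.7 = R_B/(R_A + R_B) → R_B = R_A · (0.4593)/(1 − 0.4593) = 3.41 × 0.8494 = 2.896 kΩ.

R_B ≈ 2.90 kΩ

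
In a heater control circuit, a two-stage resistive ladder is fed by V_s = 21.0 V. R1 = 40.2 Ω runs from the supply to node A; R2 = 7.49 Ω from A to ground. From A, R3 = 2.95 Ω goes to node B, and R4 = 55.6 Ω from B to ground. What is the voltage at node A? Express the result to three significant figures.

Looking into the second stage from A: R3 + R4 = 58.55 Ω appears in parallel with R2.
R2 ‖ (R3+R4) = 6.641 Ω.
So V_A = 21.0 × 0.1418 = 2.977 V.

V_A ≈ 2.98 V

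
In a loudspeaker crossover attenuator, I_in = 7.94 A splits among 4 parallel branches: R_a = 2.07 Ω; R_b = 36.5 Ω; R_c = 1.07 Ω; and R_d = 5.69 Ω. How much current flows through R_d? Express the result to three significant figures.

Conductances: ΣG = 1/2.07 + 1/36.5 + 1/1.07 + 1/5.69 = 1.621 (1/Ω).
By the current-divider rule, I = I_in · G_k/ΣG = 7.94 × 0.1084 = 0.8609 A.

I ≈ 0.861 A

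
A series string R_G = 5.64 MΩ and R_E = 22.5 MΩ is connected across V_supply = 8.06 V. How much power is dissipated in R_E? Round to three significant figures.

The common current is I = 8.06/28.14 = 0.2864 µA.
P(R_E) = I²·R_E = (0.2864)² × 22.5 = 1.846 µW.

P ≈ 1.85 µW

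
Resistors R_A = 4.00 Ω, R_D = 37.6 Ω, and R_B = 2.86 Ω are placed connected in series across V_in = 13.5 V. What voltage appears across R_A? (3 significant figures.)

V ≈ 1.21 V

Total series resistance ΣR = 4.00 + 37.6 + 2.86 = 44.46 Ω.
By the voltage-divider rule, V = 13.5 × 4.000/44.46 = 1.215 V.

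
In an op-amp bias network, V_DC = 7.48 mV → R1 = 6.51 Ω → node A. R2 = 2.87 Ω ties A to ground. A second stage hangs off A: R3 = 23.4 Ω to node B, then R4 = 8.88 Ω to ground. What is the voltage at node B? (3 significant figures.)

Looking into the second stage from A: R3 + R4 = 32.28 Ω appears in parallel with R2.
Effective lower resistance at A: R2 ‖ 32.28 = 2.636 Ω.
So V_A = 7.48 × 0.2882 = 2.156 mV.
Stage 2 is unloaded, so V_B = V_A · R4/(R3+R4) = 2.156 × 8.88/32.28 = 0.5930 mV.

V_B ≈ 0.593 mV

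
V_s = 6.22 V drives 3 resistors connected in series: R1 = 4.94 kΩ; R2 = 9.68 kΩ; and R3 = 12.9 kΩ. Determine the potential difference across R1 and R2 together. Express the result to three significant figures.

Series total: ΣR = 4.94 + 9.68 + 12.9 = 27.52 kΩ.
R_{R1..R2} = 4.94 + 9.68 = 14.62 kΩ.
By the voltage-divider rule, V = 6.22 × 14.62/27.52 = 3.304 V.

V ≈ 3.30 V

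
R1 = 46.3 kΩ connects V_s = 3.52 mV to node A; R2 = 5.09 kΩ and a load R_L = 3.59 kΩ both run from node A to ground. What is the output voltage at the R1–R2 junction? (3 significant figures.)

V_out ≈ 0.153 mV

First combine the lower leg with the load: R2 ‖ R_L = 2.105 kΩ.
Now apply the divider: V_out = 3.52 × 0.04349 = 0.1531 mV.
(Unloaded it would be 0.349 mV; the load pulls it down.)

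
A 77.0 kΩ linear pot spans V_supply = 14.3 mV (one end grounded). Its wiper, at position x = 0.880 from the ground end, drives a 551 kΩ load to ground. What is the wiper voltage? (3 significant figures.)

V_out ≈ 12.4 mV

Lower segment x·R_p = 67.76 kΩ; upper segment (1−x)·R_p = 9.240 kΩ.
(x·R_p) ‖ R_L = 60.34 kΩ.
V_out = 14.3 × 60.34/(9.240 + 60.34) = 12.40 mV.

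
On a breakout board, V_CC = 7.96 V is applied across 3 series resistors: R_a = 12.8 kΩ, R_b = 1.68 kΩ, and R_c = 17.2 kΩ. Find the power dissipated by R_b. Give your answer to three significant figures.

ΣR = 31.68 kΩ → I = 7.96/31.68 = 0.2513 mA.
P = I²R = 0.06313 × 1.68 = 0.1061 mW.

P ≈ 0.106 mW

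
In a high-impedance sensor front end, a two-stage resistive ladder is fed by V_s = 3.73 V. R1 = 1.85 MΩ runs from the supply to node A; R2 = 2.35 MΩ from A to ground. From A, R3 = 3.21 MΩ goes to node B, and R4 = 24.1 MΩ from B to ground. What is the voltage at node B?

V_B ≈ 1.77 V

Looking into the second stage from A: R3 + R4 = 27.31 MΩ appears in parallel with R2.
R2 ‖ (R3+R4) = 2.164 MΩ.
V_A = 3.73 × 2.164/(1.85 + 2.164) = 2.011 V.
Then the unloaded second divider: V_B = V_A × R4/(R3+R4) = 2.011 × 0.8825 = 1.774 V.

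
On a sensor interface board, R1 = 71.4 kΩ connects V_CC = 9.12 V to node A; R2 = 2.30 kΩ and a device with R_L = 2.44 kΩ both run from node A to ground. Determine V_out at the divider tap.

V_out ≈ 0.149 V

The load sits in parallel with R2, giving an effective lower resistance R2' = R2·R_L/(R2+R_L) = 1.184 kΩ.
Voltage divider with the loaded lower leg: V_out = 9.12 × 1.184/(71.4 + 1.184) = 9.12 × 0.01631 = 0.1488 V.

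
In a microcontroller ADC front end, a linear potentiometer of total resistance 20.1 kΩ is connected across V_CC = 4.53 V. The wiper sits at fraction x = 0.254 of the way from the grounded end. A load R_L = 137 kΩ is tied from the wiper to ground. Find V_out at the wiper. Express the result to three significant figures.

V_out ≈ 1.12 V

Lower segment x·R_p = 5.105 kΩ; upper segment (1−x)·R_p = 14.99 kΩ.
Lower segment in parallel with the load: 5.105 ‖ 137 = 4.922 kΩ.
Loaded-divider output: V_out = 4.53 × 0.2471 = 1.119 V.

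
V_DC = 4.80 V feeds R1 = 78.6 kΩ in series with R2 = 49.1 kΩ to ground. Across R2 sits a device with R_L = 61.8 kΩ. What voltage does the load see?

The load sits in parallel with R2, giving an effective lower resistance R2' = R2·R_L/(R2+R_L) = 27.36 kΩ.
Then V_out = V_DC · R2'/(R1 + R2') = 4.80 × 27.36/106.0 = 1.239 V.

V_out ≈ 1.24 V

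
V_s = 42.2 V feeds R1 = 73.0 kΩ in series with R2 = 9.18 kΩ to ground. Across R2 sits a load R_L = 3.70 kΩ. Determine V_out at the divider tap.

The load sits in parallel with R2, giving an effective lower resistance R2' = R2·R_L/(R2+R_L) = 2.637 kΩ.
Then V_out = V_s · R2'/(R1 + R2') = 42.2 × 2.637/75.64 = 1.471 V.
(Unloaded it would be 4.71 V; the load pulls it down.)

V_out ≈ 1.47 V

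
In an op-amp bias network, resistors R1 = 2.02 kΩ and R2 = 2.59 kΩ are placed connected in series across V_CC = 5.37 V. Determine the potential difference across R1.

Series total: ΣR = 2.02 + 2.59 = 4.610 kΩ.
V = V_CC · R/ΣR = 5.37 × 0.4382 = 2.353 V.

V ≈ 2.35 V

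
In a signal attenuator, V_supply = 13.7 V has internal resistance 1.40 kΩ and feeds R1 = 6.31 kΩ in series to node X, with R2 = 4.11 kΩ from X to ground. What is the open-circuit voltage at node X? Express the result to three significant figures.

V_th ≈ 4.76 V

R1' = 1.40 + 6.31 = 7.710 kΩ (source resistance + R1).
Open-circuit (no load on X): V_th = V_supply · R2/(R1' + R2) = 13.7 × 4.11/(7.710 + 4.11) = 4.764 V.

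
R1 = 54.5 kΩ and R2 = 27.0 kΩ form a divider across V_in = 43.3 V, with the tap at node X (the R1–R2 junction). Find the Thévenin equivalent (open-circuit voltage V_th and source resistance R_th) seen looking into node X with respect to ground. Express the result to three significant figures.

V_th ≈ 14.3 V, R_th ≈ 18.1 kΩ

Open-circuit (no load on X): V_th = V_in · R2/(R1 + R2) = 43.3 × 27.0/(54.50 + 27.0) = 14.34 V.
With V_in suppressed (replaced by a short), R_th = R1 ‖ R2 = (54.50 × 27.0)/(54.50 + 27.0) = 18.06 kΩ.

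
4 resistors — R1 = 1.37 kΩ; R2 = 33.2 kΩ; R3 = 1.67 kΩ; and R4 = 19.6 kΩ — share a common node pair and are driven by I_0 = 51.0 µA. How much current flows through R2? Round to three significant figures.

ΣG = 1/1.37 + 1/33.2 + 1/1.67 + 1/19.6 = 1.410.
Current divider: I(R2) = I_0 · G_k/ΣG = 51.0 × (0.03012/1.410) = 51.0 × 0.02136 = 1.090 µA.

I ≈ 1.09 µA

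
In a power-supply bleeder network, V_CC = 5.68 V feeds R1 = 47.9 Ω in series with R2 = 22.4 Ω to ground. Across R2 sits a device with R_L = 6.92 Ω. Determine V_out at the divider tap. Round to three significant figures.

V_out ≈ 0.565 V

R2 ‖ R_L = (22.4 × 6.92)/(22.4 + 6.92) = 5.287 Ω.
Then V_out = V_CC · R2'/(R1 + R2') = 5.68 × 5.287/53.19 = 0.5646 V.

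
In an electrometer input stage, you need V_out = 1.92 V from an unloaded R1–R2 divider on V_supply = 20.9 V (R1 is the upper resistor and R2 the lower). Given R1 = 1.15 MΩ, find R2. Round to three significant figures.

Required fraction k = V_out/V_supply = 0.09187.
So R2 = R1 · V_out/(V_supply − V_out) = 1.15 × 1.92/(20.9 − 1.92) = 1.15 × 0.1012 = 0.1163 MΩ.

R2 ≈ 0.116 MΩ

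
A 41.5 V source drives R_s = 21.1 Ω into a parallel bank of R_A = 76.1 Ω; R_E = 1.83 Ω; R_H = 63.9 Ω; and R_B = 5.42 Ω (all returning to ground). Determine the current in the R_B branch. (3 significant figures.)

I ≈ 0.450 A

Combine the parallel branches: R_p = (1/76.1 + 1/1.83 + 1/63.9 + 1/5.42)⁻¹ = 1.316 Ω.
V_A by voltage divider: V_A = 41.5 × 1.316/(21.1 + 1.316) = 2.437 V.
Branch current I = V_A/R_B = 2.437/5.42 = 0.4496 A.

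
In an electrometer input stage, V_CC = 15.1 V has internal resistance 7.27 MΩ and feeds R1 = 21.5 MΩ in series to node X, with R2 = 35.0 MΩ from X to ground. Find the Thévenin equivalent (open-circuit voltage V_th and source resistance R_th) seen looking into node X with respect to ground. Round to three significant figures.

R1' = 7.27 + 21.5 = 28.77 MΩ (source resistance + R1).
V_th is the unloaded tap voltage: V_CC · R2/(R1'+R2) = 15.1 × 0.5488 = 8.288 V.
Looking into X with the source shorted: R_th = R1'·R2/(R1'+R2) = 28.77 × 35.0/63.77 = 15.79 MΩ.

V_th ≈ 8.29 V, R_th ≈ 15.8 MΩ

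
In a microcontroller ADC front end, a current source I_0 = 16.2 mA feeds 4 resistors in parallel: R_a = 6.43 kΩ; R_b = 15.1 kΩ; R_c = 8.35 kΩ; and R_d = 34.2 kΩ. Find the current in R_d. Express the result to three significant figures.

ΣG = 1/6.43 + 1/15.1 + 1/8.35 + 1/34.2 = 0.3707.
Current divider: I(R_d) = I_0 · G_k/ΣG = 16.2 × (0.02924/0.3707) = 16.2 × 0.07887 = 1.278 mA.

I ≈ 1.28 mA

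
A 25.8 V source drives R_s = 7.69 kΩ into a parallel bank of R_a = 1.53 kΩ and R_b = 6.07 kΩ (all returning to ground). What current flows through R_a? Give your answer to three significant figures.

Parallel bank: R_p = 1/(1/1.53 + 1/6.07) = 1.222 kΩ.
V_A by voltage divider: V_A = 25.8 × 1.222/(7.69 + 1.222) = 3.538 V.
I(R_a) = V_A / R_a = 3.538/1.53 = 2.312 mA.
(Check via current divider: I_total = 2.895 mA; share G_k/ΣG = 0.7987 → same result.)

I ≈ 2.31 mA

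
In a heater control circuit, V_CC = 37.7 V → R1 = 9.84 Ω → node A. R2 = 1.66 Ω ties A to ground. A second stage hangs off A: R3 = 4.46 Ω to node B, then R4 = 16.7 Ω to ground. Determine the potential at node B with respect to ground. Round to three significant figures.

V_B ≈ 4.02 V

Looking into the second stage from A: R3 + R4 = 21.16 Ω appears in parallel with R2.
Effective lower resistance at A: R2 ‖ 21.16 = 1.539 Ω.
First divider: V_A = V_CC · 1.539/(9.84 + 1.539) = 5.100 V.
Then the unloaded second divider: V_B = V_A × R4/(R3+R4) = 5.100 × 0.7892 = 4.025 V.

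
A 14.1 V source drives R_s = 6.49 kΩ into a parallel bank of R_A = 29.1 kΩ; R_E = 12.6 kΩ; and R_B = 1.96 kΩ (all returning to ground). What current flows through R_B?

Parallel bank: R_p = 1/(1/29.1 + 1/12.6 + 1/1.96) = 1.603 kΩ.
V_A = 14.1 × 1.603/8.093 = 2.792 V.
Branch current I = V_A/R_B = 2.792/1.96 = 1.425 mA.
(Equivalently: I_total = 1.742 mA, then current-divider fraction G_k/ΣG = 0.8177.)

I ≈ 1.42 mA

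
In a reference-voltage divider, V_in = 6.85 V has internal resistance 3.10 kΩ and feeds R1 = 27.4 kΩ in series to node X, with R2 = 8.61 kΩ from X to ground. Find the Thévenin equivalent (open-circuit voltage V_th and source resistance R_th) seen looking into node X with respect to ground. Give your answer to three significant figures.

R1' = 3.10 + 27.4 = 30.50 kΩ (source resistance + R1).
With X open, the divider is unloaded: V_th = 6.85 × 8.61/39.11 = 1.508 V.
With V_in suppressed (replaced by a short), R_th = R1' ‖ R2 = (30.50 × 8.61)/(30.50 + 8.61) = 6.715 kΩ.

V_th ≈ 1.51 V, R_th ≈ 6.71 kΩ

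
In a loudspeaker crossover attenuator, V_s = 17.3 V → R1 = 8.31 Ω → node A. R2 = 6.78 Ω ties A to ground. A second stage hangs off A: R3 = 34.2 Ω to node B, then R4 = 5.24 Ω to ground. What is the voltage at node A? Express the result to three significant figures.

Looking into the second stage from A: R3 + R4 = 39.44 Ω appears in parallel with R2.
R2 ‖ (R3+R4) = 5.785 Ω.
V_A = 17.3 × 5.785/(8.31 + 5.785) = 7.101 V.

V_A ≈ 7.10 V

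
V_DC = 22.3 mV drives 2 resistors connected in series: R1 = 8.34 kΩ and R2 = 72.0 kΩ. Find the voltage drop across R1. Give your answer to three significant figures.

Total series resistance ΣR = 8.34 + 72.0 = 80.34 kΩ.
Voltage divider: V = V_DC · (8.340 / 80.34) = 22.3 × 0.1038 = 2.315 mV.

V ≈ 2.31 mV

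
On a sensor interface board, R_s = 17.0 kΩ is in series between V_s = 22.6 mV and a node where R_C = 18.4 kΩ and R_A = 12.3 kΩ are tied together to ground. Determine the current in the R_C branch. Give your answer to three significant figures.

I ≈ 0.372 µA

Parallel bank: R_p = 1/(1/18.4 + 1/12.3) = 7.372 kΩ.
V_A = 22.6 × 7.372/24.37 = 6.836 mV.
I(R_C) = V_A / R_C = 6.836/18.4 = 0.3715 µA.
(Equivalently: I_total = 0.9273 µA, then current-divider fraction G_k/ΣG = 0.4007.)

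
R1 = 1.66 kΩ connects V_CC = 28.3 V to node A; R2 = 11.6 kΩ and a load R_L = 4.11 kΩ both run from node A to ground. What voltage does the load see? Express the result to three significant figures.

V_out ≈ 18.3 V

The load sits in parallel with R2, giving an effective lower resistance R2' = R2·R_L/(R2+R_L) = 3.035 kΩ.
Then V_out = V_CC · R2'/(R1 + R2') = 28.3 × 3.035/4.695 = 18.29 V.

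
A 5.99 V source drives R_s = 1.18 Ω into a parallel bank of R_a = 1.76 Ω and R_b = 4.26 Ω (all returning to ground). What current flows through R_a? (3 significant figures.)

Parallel bank: R_p = 1/(1/1.76 + 1/4.26) = 1.245 Ω.
V_A by voltage divider: V_A = 5.99 × 1.245/(1.18 + 1.245) = 3.076 V.
I(R_a) = V_A / R_a = 3.076/1.76 = 1.748 A.

I ≈ 1.75 A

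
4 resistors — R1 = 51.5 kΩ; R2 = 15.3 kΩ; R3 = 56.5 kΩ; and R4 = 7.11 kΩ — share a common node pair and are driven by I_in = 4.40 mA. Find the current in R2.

Conductances: ΣG = 1/51.5 + 1/15.3 + 1/56.5 + 1/7.11 = 0.2431 (1/kΩ).
By the current-divider rule, I = I_in · G_k/ΣG = 4.40 × 0.2688 = 1.183 mA.

I ≈ 1.18 mA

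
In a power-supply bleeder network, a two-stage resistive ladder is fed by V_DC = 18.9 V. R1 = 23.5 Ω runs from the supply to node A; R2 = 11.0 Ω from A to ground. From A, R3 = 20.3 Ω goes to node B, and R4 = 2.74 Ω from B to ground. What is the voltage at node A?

V_A ≈ 4.55 V

Looking into the second stage from A: R3 + R4 = 23.04 Ω appears in parallel with R2.
Effective lower resistance at A: R2 ‖ 23.04 = 7.445 Ω.
So V_A = 18.9 × 0.2406 = 4.547 V.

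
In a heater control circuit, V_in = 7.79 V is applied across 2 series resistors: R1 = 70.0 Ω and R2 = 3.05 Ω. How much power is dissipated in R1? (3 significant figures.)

Series current I = V_in/ΣR = 7.79/73.05 = 0.1066 A.
V(R1) = I·R = 7.465 V; P = V·I = 7.465 × 0.1066 = 0.7960 W.

P ≈ 0.796 W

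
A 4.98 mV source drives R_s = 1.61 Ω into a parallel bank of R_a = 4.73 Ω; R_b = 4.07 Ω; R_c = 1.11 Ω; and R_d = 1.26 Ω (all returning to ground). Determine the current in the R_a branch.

I ≈ 0.236 mA

Combine the parallel branches: R_p = (1/4.73 + 1/4.07 + 1/1.11 + 1/1.26)⁻¹ = 0.4648 Ω.
V_A by voltage divider: V_A = 4.98 × 0.4648/(1.61 + 0.4648) = 1.116 mV.
Branch current I = V_A/R_a = 1.116/4.73 = 0.2358 mA.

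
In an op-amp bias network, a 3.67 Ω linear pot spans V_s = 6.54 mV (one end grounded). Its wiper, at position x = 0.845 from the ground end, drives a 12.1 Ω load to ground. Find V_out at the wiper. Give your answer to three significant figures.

The pot divides into 0.5689 Ω above the wiper and 3.101 Ω below.
Lower segment in parallel with the load: 3.101 ‖ 12.1 = 2.468 Ω.
Then V_out = V_s · 2.468/(0.5689 + 2.468) = 5.315 mV.
(Unloaded: V_out = x·V_s = 5.53 mV.)

V_out ≈ 5.32 mV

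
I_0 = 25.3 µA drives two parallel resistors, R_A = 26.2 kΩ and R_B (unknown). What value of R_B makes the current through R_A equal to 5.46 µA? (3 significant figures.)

The fraction through R_A equals R_B/(R_A+R_B).
5.46/25.3 = R_B/(R_A + R_B) → R_B = R_A · (0.2158)/(1 − 0.2158) = 26.2 × 0.2752 = 7.210 kΩ.

R_B ≈ 7.21 kΩ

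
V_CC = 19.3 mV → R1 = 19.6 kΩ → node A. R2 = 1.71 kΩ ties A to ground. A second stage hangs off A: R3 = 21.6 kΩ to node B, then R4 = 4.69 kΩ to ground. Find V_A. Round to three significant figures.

Node A sees R2 in parallel with the series input of stage 2, R3 + R4 = 26.29 kΩ.
Effective lower resistance at A: R2 ‖ 26.29 = 1.606 kΩ.
V_A = 19.3 × 1.606/(19.6 + 1.606) = 1.461 mV.

V_A ≈ 1.46 mV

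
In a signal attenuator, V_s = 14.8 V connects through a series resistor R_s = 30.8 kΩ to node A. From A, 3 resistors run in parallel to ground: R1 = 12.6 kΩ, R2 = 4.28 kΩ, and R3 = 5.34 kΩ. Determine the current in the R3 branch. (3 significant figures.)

Equivalent of the parallel group: R_p = 1.999 kΩ.
V_A = 14.8 × 1.999/32.80 = 0.9020 V.
Branch current I = V_A/R3 = 0.9020/5.34 = 0.1689 mA.

I ≈ 0.169 mA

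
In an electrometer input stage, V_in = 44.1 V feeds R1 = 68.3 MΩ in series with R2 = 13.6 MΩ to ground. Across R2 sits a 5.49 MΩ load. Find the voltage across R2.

First combine the lower leg with the load: R2 ‖ R_L = 3.911 MΩ.
Now apply the divider: V_out = 44.1 × 0.05416 = 2.389 V.

V_out ≈ 2.39 V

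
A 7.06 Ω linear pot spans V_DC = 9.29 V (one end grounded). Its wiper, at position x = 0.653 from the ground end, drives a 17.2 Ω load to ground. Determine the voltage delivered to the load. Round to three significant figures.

V_out ≈ 5.55 V

Split the track: R_lower = x·R_p = 4.610 Ω, R_upper = (1−x)·R_p = 2.450 Ω.
Lower segment in parallel with the load: 4.610 ‖ 17.2 = 3.636 Ω.
Then V_out = V_DC · 3.636/(2.450 + 3.636) = 5.550 V.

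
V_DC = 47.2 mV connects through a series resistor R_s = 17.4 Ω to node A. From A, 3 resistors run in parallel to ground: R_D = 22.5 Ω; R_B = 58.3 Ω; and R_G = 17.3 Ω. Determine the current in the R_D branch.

Parallel bank: R_p = 1/(1/22.5 + 1/58.3 + 1/17.3) = 8.375 Ω.
V_A = 47.2 × 8.375/25.78 = 15.34 mV.
Branch current I = V_A/R_D = 15.34/22.5 = 0.6816 mA.
(Equivalently: I_total = 1.831 mA, then current-divider fraction G_k/ΣG = 0.3722.)

I ≈ 0.682 mA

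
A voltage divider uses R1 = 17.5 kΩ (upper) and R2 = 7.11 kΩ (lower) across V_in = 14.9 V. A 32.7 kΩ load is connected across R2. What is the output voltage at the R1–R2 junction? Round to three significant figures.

V_out ≈ 3.73 V

The load sits in parallel with R2, giving an effective lower resistance R2' = R2·R_L/(R2+R_L) = 5.840 kΩ.
Voltage divider with the loaded lower leg: V_out = 14.9 × 5.840/(17.5 + 5.840) = 14.9 × 0.2502 = 3.728 V.
(Unloaded it would be 4.30 V; the load pulls it down.)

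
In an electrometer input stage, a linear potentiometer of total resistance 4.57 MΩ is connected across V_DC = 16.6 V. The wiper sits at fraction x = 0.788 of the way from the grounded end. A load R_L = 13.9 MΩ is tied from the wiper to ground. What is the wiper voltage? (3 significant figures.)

Split the track: R_lower = x·R_p = 3.601 MΩ, R_upper = (1−x)·R_p = 0.9688 MΩ.
R_L loads the lower segment: effective lower R = 2.860 MΩ.
Loaded-divider output: V_out = 16.6 × 0.7470 = 12.40 V.

V_out ≈ 12.4 V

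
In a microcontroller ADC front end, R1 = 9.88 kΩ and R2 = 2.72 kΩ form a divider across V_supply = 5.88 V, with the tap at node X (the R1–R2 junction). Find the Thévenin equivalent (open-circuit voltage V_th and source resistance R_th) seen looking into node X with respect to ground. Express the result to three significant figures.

V_th ≈ 1.27 V, R_th ≈ 2.13 kΩ

Open-circuit (no load on X): V_th = V_supply · R2/(R1 + R2) = 5.88 × 2.72/(9.880 + 2.72) = 1.269 V.
With V_supply suppressed (replaced by a short), R_th = R1 ‖ R2 = (9.880 × 2.72)/(9.880 + 2.72) = 2.133 kΩ.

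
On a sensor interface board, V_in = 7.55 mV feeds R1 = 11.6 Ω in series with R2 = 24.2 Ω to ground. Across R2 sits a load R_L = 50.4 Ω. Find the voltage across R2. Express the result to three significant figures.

First combine the lower leg with the load: R2 ‖ R_L = 16.35 Ω.
Then V_out = V_in · R2'/(R1 + R2') = 7.55 × 16.35/27.95 = 4.417 mV.
(Unloaded it would be 5.10 mV; the load pulls it down.)

V_out ≈ 4.42 mV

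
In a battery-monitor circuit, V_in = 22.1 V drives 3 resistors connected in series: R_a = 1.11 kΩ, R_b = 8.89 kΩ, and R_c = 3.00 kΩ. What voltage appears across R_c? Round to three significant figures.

V ≈ 5.10 V

Series total: ΣR = 1.11 + 8.89 + 3.00 = 13.00 kΩ.
By the voltage-divider rule, V = 22.1 × 3.000/13.00 = 5.100 V.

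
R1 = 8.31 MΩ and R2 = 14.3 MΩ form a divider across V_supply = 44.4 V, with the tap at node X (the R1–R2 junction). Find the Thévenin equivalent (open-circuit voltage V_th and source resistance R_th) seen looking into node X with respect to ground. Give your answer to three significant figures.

Open-circuit (no load on X): V_th = V_supply · R2/(R1 + R2) = 44.4 × 14.3/(8.310 + 14.3) = 28.08 V.
Zeroing V_supply shorts the top of R1 to ground, so R_th = R1 ‖ R2 = 5.256 MΩ.

V_th ≈ 28.1 V, R_th ≈ 5.26 MΩ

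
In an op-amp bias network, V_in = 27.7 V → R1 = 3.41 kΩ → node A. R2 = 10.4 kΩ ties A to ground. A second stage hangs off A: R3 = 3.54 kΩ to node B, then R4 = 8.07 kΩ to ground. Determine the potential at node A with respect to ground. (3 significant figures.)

V_A ≈ 17.1 V

Looking into the second stage from A: R3 + R4 = 11.61 kΩ appears in parallel with R2.
Effective lower resistance at A: R2 ‖ 11.61 = 5.486 kΩ.
First divider: V_A = V_in · 5.486/(3.41 + 5.486) = 17.08 V.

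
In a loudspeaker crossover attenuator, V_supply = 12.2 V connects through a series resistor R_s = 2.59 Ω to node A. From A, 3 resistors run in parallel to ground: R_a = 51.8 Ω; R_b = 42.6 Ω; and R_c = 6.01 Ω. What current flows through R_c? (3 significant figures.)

I ≈ 1.32 A

Equivalent of the parallel group: R_p = 4.781 Ω.
V_A = 12.2 × 4.781/7.371 = 7.913 V.
I(R_c) = V_A / R_c = 7.913/6.01 = 1.317 A.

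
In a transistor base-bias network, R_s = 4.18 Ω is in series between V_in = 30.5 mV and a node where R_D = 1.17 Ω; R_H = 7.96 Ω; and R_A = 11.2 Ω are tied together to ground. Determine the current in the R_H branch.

Parallel bank: R_p = 1/(1/1.17 + 1/7.96 + 1/11.2) = 0.9349 Ω.
V_A = 30.5 × 0.9349/5.115 = 5.575 mV.
Branch current I = V_A/R_H = 5.575/7.96 = 0.7004 mA.

I ≈ 0.700 mA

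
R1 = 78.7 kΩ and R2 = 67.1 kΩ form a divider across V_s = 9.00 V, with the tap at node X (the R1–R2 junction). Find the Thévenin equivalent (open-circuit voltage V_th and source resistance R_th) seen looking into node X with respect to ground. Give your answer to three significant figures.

V_th is the unloaded tap voltage: V_s · R2/(R1+R2) = 9.00 × 0.4602 = 4.142 V.
With V_s suppressed (replaced by a short), R_th = R1 ‖ R2 = (78.70 × 67.1)/(78.70 + 67.1) = 36.22 kΩ.

V_th ≈ 4.14 V, R_th ≈ 36.2 kΩ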